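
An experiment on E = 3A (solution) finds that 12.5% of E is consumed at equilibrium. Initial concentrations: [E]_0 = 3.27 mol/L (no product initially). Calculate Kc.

Kc = 0.644 (mol/L)^2

Let X = conversion of E.
Concentrations: [E] = 3.27 − 3.27X; [A] = 9.81X.
At X = 0.125: [E] = 2.86, [A] = 1.23.
Kc = [A]^3 / ([E]) = 0.644 (mol/L)^2.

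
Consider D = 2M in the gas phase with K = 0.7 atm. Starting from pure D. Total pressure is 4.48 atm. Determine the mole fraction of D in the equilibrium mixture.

y_D = 0.675

Basis: 1 mol D initially; let X = conversion of D. Extent ξ = X.
Mole table: n_D = 1 − X; n_M = 2X.
Total moles n_T = 1 + X.
With p_i = (n_i/n_T)P, K = p_M^2 / (p_D).
Setting this equal to 0.7 atm and taking the physical root (0 < X < 1) gives X = 0.194.
Then n_D = 0.806, n_T = 1.19, so y_D = 0.675.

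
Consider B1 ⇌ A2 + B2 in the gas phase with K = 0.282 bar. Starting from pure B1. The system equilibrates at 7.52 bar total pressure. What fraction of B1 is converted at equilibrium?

Basis: 1 mol B1 initially; let X = conversion of B1. Extent ξ = X.
Species balance: n_B1 = 1 − X; n_A2 = X; n_B2 = X.
Summing: n_T = 1 + X.
Mole fractions y_i = n_i/n_T; K = p_A2 p_B2 / (p_B1) with p_i = y_i·P.
This yields a degree-2 equation in X; solving on (0,1), X = 0.190.

X = 0.190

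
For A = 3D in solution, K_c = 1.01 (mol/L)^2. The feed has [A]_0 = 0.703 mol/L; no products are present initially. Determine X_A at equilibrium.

X = 0.364

Let X = conversion of A; extent ξ = 0.703·X mol/L.
Concentrations: [A] = 0.703 − 0.703X; [D] = 2.11X.
K_c = [D]^3 / ([A]).
Setting equal to 1.01 and solving for X on (0,1) gives X = 0.364.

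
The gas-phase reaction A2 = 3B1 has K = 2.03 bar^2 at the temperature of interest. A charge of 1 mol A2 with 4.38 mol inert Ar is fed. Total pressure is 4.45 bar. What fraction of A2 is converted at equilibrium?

Basis: 1 mol A2 initially; let X = conversion of A2. Extent ξ = X.
Mole table: n_A2 = 1 − X; n_B1 = 3X; n_I = 4.38 (inert).
n_T = Σnᵢ = 5.38 + 2X.
y_i = n_i/n_T, p_i = y_i·P. K = p_B1^3 / (p_A2).
This yields a degree-3 equation in X; solving on (0,1), X = 0.437.

X = 0.437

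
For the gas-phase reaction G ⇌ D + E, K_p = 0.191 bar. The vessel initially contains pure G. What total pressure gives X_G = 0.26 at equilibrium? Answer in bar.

Let X = conversion of G (basis 1 mol G); extent of reaction ξ = X.
Mole table: n_G = 1 − X; n_D = X; n_E = X.
n_T = Σnᵢ = 1 + X.
K_p = p_D p_E / (p_G) with p_i = (n_i/n_T)·P.
At X = 0.26: the mole-fraction product g(X) = Π y_i^ν_i = 0.0725. Since K_p = g(X)·P^{1}, P = (K_p/g)^(1/1) = (0.191/0.0725)^(1/1) = 2.63 bar.

P = 2.63 bar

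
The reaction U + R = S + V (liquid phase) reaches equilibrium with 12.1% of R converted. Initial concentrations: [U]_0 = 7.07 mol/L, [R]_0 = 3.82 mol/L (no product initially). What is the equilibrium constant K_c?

K_c = 0.00963

Let X = conversion of R.
Concentrations: [U] = 7.07 − 3.82X; [R] = 3.82 − 3.82X; [S] = 3.82X; [V] = 3.82X.
At X = 0.121: [U] = 6.61, [R] = 3.36, [S] = 0.462, [V] = 0.462.
K_c = [S] [V] / ([U] [R]) = 0.00963.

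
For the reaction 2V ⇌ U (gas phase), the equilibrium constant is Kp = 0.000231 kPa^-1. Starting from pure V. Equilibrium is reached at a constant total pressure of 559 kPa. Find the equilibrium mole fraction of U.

y_U = 0.104

Basis: 1 mol V initially; let X = conversion of V. Extent ξ = 0.5X.
Species balance: n_V = 1 − X; n_U = 0.5X.
Summing: n_T = 1 − 0.5X.
y_i = n_i/n_T, p_i = y_i·P. Kp = p_U / (p_V^2).
Equating to 0.000231 kPa^-1 and solving on 0 < X < 1: X = 0.188.
Then n_U = 0.094, n_T = 0.906, so y_U = 0.104.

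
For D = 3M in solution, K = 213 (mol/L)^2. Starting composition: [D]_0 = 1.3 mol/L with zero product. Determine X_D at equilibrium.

Let X = conversion of D; extent ξ = 1.3·X mol/L.
Concentrations: [D] = 1.3 − 1.3X; [M] = 3.9X.
K = [M]^3 / ([D]).
This equals 213 at X = 0.863 (the root in 0 < X < 1).

X = 0.863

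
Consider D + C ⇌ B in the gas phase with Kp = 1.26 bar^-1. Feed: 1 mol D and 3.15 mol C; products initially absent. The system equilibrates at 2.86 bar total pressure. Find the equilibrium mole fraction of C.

Let X = conversion of D (basis 1 mol D); extent of reaction ξ = X.
Moles: n_D = 1 − X; n_C = 3.15 − X; n_B = X.
Summing: n_T = 4.15 − X.
Mole fractions y_i = n_i/n_T; Kp = p_B / (p_D p_C) with p_i = y_i·P.
This yields a degree-2 equation in X; solving on (0,1), X = 0.719.
Then n_C = 2.43, n_T = 3.43, so y_C = 0.709.

y_C = 0.709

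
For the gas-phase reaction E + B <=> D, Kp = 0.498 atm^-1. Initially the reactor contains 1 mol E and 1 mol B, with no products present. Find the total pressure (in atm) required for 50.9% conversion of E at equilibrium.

P = 6.32 atm

Let X = conversion of E (basis 1 mol E); extent of reaction ξ = X.
Mole table: n_E = 1 − X; n_B = 1 − X; n_D = X.
n_T = Σnᵢ = 2 − X.
Kp = p_D / (p_E p_B) with p_i = (n_i/n_T)·P.
At X = 0.509: the mole-fraction product g(X) = Π y_i^ν_i = 3.148. Since Kp = g(X)·P^{-1}, P = (g/Kp)^(1/1) = (3.148/0.498)^(1/1) = 6.32 atm.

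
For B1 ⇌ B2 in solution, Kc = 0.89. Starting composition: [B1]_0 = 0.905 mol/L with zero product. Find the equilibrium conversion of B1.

X = 0.471

Let X = conversion of B1; extent ξ = 0.905·X mol/L.
Concentrations: [B1] = 0.905 − 0.905X; [B2] = 0.905X.
Kc = [B2] / ([B1]).
This equals 0.89 at X = 0.471 (the root in 0 < X < 1).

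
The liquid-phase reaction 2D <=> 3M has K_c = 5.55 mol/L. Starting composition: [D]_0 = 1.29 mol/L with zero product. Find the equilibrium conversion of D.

Let X = conversion of D; extent ξ = 1.29X/2 mol/L.
Concentrations: [D] = 1.29 − 1.29X; [M] = 1.94X.
K_c = [M]^3 / ([D]^2).
This equals 5.55 at X = 0.594 (the root in 0 < X < 1).

X = 0.594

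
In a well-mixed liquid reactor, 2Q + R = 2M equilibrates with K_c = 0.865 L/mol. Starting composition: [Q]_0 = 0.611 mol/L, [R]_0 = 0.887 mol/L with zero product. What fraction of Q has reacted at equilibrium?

Let X = conversion of Q; extent ξ = 0.611X/2 mol/L.
Concentrations: [Q] = 0.611 − 0.611X; [R] = 0.887 − 0.305X; [M] = 0.611X.
K_c = [M]^2 / ([Q]^2 [R]).
This equals 0.865 at X = 0.446 (the root in 0 < X < 1).

X = 0.446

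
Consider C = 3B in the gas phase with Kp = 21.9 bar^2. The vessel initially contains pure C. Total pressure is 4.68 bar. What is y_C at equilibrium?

y_C = 0.318

Let X = conversion of C (basis 1 mol C); extent of reaction ξ = X.
Species balance: n_C = 1 − X; n_B = 3X.
Summing: n_T = 1 + 2X.
Mole fractions y_i = n_i/n_T; Kp = p_B^3 / (p_C) with p_i = y_i·P.
Setting this equal to 21.9 bar^2 and taking the physical root (0 < X < 1) gives X = 0.417.
Then n_C = 0.583, n_T = 1.83, so y_C = 0.318.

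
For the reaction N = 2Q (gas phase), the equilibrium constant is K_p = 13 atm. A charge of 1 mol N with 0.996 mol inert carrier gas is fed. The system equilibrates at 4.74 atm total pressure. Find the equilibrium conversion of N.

X = 0.721

Let X = conversion of N (basis 1 mol N); extent of reaction ξ = X.
At extent ξ: n_N = 1 − X; n_Q = 2X; n_I = 0.996 (inert).
n_T = Σnᵢ = 2 + X.
With p_i = (n_i/n_T)P, K_p = p_Q^2 / (p_N).
This yields a degree-2 equation in X; solving on (0,1), X = 0.721.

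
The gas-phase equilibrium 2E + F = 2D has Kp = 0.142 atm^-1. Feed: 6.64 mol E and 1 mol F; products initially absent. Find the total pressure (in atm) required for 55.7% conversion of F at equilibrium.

P = 4.58 atm

Basis: 1 mol F initially; let X = conversion of F. Extent ξ = X.
Moles: n_E = 6.64 − 2X; n_F = 1 − X; n_D = 2X.
Total moles n_T = 7.64 − X.
Kp = p_D^2 / (p_E^2 p_F) with p_i = (n_i/n_T)·P.
At X = 0.557: the mole-fraction product g(X) = Π y_i^ν_i = 0.6498. Since Kp = g(X)·P^{-1}, P = (g/Kp)^(1/1) = (0.6498/0.142)^(1/1) = 4.58 atm.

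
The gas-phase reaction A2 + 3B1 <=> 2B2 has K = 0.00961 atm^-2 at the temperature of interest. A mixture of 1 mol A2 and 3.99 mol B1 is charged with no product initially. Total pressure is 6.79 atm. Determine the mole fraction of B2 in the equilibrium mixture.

y_B2 = 0.151

Take 1 mol A2 as basis and let X be its fractional conversion, so ξ = X.
Moles: n_A2 = 1 − X; n_B1 = 3.99 − 3X; n_B2 = 2X.
n_T = Σnᵢ = 4.99 − 2X.
Mole fractions y_i = n_i/n_T; K = p_B2^2 / (p_A2 p_B1^3) with p_i = y_i·P.
Equating to 0.00961 atm^-2 and solving on 0 < X < 1: X = 0.328.
Then n_B2 = 0.656, n_T = 4.33, so y_B2 = 0.151.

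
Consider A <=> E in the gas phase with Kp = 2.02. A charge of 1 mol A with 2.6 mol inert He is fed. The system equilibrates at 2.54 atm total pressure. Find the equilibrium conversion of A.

Let X = conversion of A (basis 1 mol A); extent of reaction ξ = X.
At extent ξ: n_A = 1 − X; n_E = X; n_I = 2.6 (inert).
n_T stays at 3.6 (no change in mole number).
Mole fractions y_i = n_i/n_T; Kp = p_E / (p_A) with p_i = y_i·P.
Setting this equal to 2.02 and taking the physical root (0 < X < 1) gives X = 0.669.

X = 0.669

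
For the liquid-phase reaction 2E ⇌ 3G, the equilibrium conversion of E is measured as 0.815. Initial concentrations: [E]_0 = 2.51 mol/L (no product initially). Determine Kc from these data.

Kc = 134 mol/L

Let X = conversion of E.
Concentrations: [E] = 2.51 − 2.51X; [G] = 3.76X.
At X = 0.815: [E] = 0.464, [G] = 3.07.
Kc = [G]^3 / ([E]^2) = 134 mol/L.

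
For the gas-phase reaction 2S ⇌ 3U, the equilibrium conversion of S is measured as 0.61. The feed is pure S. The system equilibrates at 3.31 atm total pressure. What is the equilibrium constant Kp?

Kp = 12.8 atm

Let X = conversion of S (basis 1 mol S); extent of reaction ξ = 0.5X.
Moles: n_S = 1 − X; n_U = 1.5X.
Total moles n_T = 1 + 0.5X.
At X = 0.61: n_S = 0.39, n_U = 0.915, n_T = 1.31.
p_i = (n_i/n_T)·P. Kp = p_U^3 / (p_S^2) = 12.8 atm.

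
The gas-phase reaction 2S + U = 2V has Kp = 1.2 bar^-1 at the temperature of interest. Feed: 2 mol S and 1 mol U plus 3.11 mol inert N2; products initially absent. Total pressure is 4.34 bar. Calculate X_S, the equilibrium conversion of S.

Take 2 mol S as basis and let X be its fractional conversion, so ξ = X.
At extent ξ: n_S = 2 − 2X; n_U = 1 − X; n_V = 2X; n_I = 3.11 (inert).
Summing: n_T = 6.11 − X.
y_i = n_i/n_T, p_i = y_i·P. Kp = p_V^2 / (p_S^2 p_U).
Substituting and setting equal to 1.2 bar^-1 gives a polynomial in X; the root in (0,1) is X = 0.421.

X = 0.421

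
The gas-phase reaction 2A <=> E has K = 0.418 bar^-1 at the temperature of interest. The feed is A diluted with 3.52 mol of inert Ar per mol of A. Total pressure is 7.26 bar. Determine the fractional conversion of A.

Basis: 1 mol A initially; let X = conversion of A. Extent ξ = 0.5X.
At extent ξ: n_A = 1 − X; n_E = 0.5X; n_I = 3.52 (inert).
Total moles n_T = 4.52 − 0.5X.
Mole fractions y_i = n_i/n_T; K = p_E / (p_A^2) with p_i = y_i·P.
Setting this equal to 0.418 bar^-1 and taking the physical root (0 < X < 1) gives X = 0.441.

X = 0.441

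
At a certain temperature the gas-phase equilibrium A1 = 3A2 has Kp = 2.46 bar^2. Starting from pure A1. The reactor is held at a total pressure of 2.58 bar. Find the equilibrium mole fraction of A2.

Basis: 1 mol A1 initially; let X = conversion of A1. Extent ξ = X.
Moles: n_A1 = 1 − X; n_A2 = 3X.
n_T = Σnᵢ = 1 + 2X.
With p_i = (n_i/n_T)P, Kp = p_A2^3 / (p_A1).
This yields a degree-3 equation in X; solving on (0,1), X = 0.289.
Then n_A2 = 0.868, n_T = 1.58, so y_A2 = 0.550.

y_A2 = 0.550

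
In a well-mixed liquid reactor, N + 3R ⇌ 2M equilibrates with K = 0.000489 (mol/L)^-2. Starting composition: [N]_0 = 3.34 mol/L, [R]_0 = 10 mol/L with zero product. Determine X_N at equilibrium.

Let X = conversion of N; extent ξ = 3.34·X mol/L.
Concentrations: [N] = 3.34 − 3.34X; [R] = 10 − 10X; [M] = 6.68X.
K = [M]^2 / ([N] [R]^3).
This equals 0.000489 at X = 0.141 (the root in 0 < X < 1).

X = 0.141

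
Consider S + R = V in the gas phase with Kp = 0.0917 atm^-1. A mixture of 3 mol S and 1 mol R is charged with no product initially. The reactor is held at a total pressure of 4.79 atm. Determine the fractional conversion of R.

Basis: 1 mol R initially; let X = conversion of R. Extent ξ = X.
Mole table: n_S = 3 − X; n_R = 1 − X; n_V = X.
n_T = Σnᵢ = 4 − X.
With p_i = (n_i/n_T)P, Kp = p_V / (p_S p_R).
Substituting and setting equal to 0.0917 atm^-1 gives a polynomial in X; the root in (0,1) is X = 0.244.

X = 0.244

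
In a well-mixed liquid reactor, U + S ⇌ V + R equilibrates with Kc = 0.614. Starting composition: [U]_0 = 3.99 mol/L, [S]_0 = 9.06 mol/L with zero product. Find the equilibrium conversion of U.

X = 0.620

Let X = conversion of U; extent ξ = 3.99·X mol/L.
Concentrations: [U] = 3.99 − 3.99X; [S] = 9.06 − 3.99X; [V] = 3.99X; [R] = 3.99X.
Kc = [V] [R] / ([U] [S]).
This equals 0.614 at X = 0.620 (the root in 0 < X < 1).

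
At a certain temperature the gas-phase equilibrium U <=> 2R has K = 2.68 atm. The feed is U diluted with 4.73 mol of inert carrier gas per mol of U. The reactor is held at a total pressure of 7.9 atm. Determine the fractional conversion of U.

X = 0.509

Take 1 mol U as basis and let X be its fractional conversion, so ξ = X.
Mole table: n_U = 1 − X; n_R = 2X; n_I = 4.73 (inert).
n_T = Σnᵢ = 5.73 + X.
y_i = n_i/n_T, p_i = y_i·P. K = p_R^2 / (p_U).
This yields a degree-2 equation in X; solving on (0,1), X = 0.509.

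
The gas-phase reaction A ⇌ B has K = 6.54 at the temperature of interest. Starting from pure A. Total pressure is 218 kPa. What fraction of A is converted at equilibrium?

X = 0.867

Let X = conversion of A (basis 1 mol A); extent of reaction ξ = X.
At extent ξ: n_A = 1 − X; n_B = X.
Total moles n_T = 1 (Δν = 0, constant).
Mole fractions y_i = n_i/n_T; K = p_B / (p_A) with p_i = y_i·P.
Equating to 6.54 and solving on 0 < X < 1: X = 0.867.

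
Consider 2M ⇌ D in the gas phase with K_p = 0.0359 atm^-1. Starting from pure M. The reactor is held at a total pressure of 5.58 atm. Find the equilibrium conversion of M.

Basis: 1 mol M initially; let X = conversion of M. Extent ξ = 0.5X.
Mole table: n_M = 1 − X; n_D = 0.5X.
n_T = Σnᵢ = 1 − 0.5X.
y_i = n_i/n_T, p_i = y_i·P. K_p = p_D / (p_M^2).
Setting this equal to 0.0359 atm^-1 and taking the physical root (0 < X < 1) gives X = 0.255.

X = 0.255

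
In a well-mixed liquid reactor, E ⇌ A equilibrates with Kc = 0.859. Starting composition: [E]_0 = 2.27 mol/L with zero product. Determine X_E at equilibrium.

Let X = conversion of E; extent ξ = 2.27·X mol/L.
Concentrations: [E] = 2.27 − 2.27X; [A] = 2.27X.
Kc = [A] / ([E]).
Equating to 0.859: the physical root is X = 0.462.

X = 0.462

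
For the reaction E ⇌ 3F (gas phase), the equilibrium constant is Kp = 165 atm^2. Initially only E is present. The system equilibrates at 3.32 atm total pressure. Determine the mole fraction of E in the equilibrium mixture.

Let X = conversion of E (basis 1 mol E); extent of reaction ξ = X.
Mole table: n_E = 1 − X; n_F = 3X.
n_T = Σnᵢ = 1 + 2X.
Mole fractions y_i = n_i/n_T; Kp = p_F^3 / (p_E) with p_i = y_i·P.
This yields a degree-3 equation in X; solving on (0,1), X = 0.849.
Then n_E = 0.151, n_T = 2.7, so y_E = 0.056.

y_E = 0.056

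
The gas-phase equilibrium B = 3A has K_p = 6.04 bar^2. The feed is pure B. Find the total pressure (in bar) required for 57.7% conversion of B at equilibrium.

P = 1.51 bar

Basis: 1 mol B initially; let X = conversion of B. Extent ξ = X.
Mole table: n_B = 1 − X; n_A = 3X.
Total moles n_T = 1 + 2X.
K_p = p_A^3 / (p_B) with p_i = (n_i/n_T)·P.
At X = 0.577: the mole-fraction product g(X) = Π y_i^ν_i = 2.643. Since K_p = g(X)·P^{2}, P = (K_p/g)^(1/2) = (6.04/2.643)^(1/2) = 1.51 bar.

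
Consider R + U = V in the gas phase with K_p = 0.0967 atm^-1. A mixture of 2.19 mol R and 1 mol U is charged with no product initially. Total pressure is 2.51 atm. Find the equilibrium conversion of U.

X = 0.140

Let X = conversion of U (basis 1 mol U); extent of reaction ξ = X.
At extent ξ: n_R = 2.19 − X; n_U = 1 − X; n_V = X.
Summing: n_T = 3.19 − X.
y_i = n_i/n_T, p_i = y_i·P. K_p = p_V / (p_R p_U).
Substituting and setting equal to 0.0967 atm^-1 gives a polynomial in X; the root in (0,1) is X = 0.140.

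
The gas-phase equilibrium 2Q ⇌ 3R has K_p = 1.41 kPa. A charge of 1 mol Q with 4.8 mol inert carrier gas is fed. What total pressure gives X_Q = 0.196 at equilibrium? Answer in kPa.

P = 212 kPa

Let X = conversion of Q (basis 1 mol Q); extent of reaction ξ = 0.5X.
Moles: n_Q = 1 − X; n_R = 1.5X; n_I = 4.8 (inert).
Total moles n_T = 5.8 + 0.5X.
K_p = p_R^3 / (p_Q^2) with p_i = (n_i/n_T)·P.
At X = 0.196: the mole-fraction product g(X) = Π y_i^ν_i = 0.006665. Since K_p = g(X)·P^{1}, P = (K_p/g)^(1/1) = (1.41/0.006665)^(1/1) = 212 kPa.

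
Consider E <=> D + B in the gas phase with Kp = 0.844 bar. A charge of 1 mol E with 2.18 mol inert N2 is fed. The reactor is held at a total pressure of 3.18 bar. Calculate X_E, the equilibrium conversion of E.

Take 1 mol E as basis and let X be its fractional conversion, so ξ = X.
At extent ξ: n_E = 1 − X; n_D = X; n_B = X; n_I = 2.18 (inert).
Summing: n_T = 3.18 + X.
With p_i = (n_i/n_T)P, Kp = p_D p_B / (p_E).
Equating to 0.844 bar and solving on 0 < X < 1: X = 0.619.

X = 0.619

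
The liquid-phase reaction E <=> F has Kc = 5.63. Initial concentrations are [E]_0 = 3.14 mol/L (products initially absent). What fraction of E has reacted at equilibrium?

Let X = conversion of E; extent ξ = 3.14·X mol/L.
Concentrations: [E] = 3.14 − 3.14X; [F] = 3.14X.
Kc = [F] / ([E]).
This equals 5.63 at X = 0.849 (the root in 0 < X < 1).

X = 0.849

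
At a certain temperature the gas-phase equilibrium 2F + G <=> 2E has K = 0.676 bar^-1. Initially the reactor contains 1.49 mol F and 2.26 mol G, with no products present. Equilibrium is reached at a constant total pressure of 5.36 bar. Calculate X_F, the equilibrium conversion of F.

X = 0.585

Basis: 1.49 mol F initially; let X = conversion of F. Extent ξ = 0.745X.
Species balance: n_F = 1.49 − 1.49X; n_G = 2.26 − 0.745X; n_E = 1.49X.
Total moles n_T = 3.75 − 0.745X.
Mole fractions y_i = n_i/n_T; K = p_E^2 / (p_F^2 p_G) with p_i = y_i·P.
Substituting and setting equal to 0.676 bar^-1 gives a polynomial in X; the root in (0,1) is X = 0.585.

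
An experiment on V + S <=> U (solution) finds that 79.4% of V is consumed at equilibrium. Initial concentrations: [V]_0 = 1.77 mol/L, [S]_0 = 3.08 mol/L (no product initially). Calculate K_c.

Let X = conversion of V.
Concentrations: [V] = 1.77 − 1.77X; [S] = 3.08 − 1.77X; [U] = 1.77X.
At X = 0.794: [V] = 0.365, [S] = 1.67, [U] = 1.41.
K_c = [U] / ([V] [S]) = 2.3 L/mol.

K_c = 2.3 L/mol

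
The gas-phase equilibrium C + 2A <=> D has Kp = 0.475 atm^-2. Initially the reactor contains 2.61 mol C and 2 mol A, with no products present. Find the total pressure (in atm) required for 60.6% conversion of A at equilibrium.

Let X = conversion of A (basis 2 mol A); extent of reaction ξ = X.
Moles: n_C = 2.61 − X; n_A = 2 − 2X; n_D = X.
Summing: n_T = 4.61 − 2X.
Kp = p_D / (p_C p_A^2) with p_i = (n_i/n_T)·P.
At X = 0.606: the mole-fraction product g(X) = Π y_i^ν_i = 5.623. Since Kp = g(X)·P^{-2}, P = (g/Kp)^(1/2) = (5.623/0.475)^(1/2) = 3.44 atm.

P = 3.44 atm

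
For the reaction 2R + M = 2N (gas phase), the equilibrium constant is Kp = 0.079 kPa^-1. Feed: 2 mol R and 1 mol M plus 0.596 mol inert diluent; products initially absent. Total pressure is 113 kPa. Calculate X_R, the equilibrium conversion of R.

Let X = conversion of R (basis 2 mol R); extent of reaction ξ = X.
At extent ξ: n_R = 2 − 2X; n_M = 1 − X; n_N = 2X; n_I = 0.596 (inert).
Summing: n_T = 3.6 − X.
With p_i = (n_i/n_T)P, Kp = p_N^2 / (p_R^2 p_M).
Substituting and setting equal to 0.079 kPa^-1 gives a polynomial in X; the root in (0,1) is X = 0.537.

X = 0.537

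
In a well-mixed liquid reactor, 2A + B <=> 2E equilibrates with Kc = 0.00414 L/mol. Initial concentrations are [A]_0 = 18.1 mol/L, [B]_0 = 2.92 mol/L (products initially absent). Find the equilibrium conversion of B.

Let X = conversion of B; extent ξ = 2.92·X mol/L.
Concentrations: [A] = 18.1 − 5.84X; [B] = 2.92 − 2.92X; [E] = 5.84X.
Kc = [E]^2 / ([A]^2 [B]).
This equals 0.00414 at X = 0.267 (the root in 0 < X < 1).

X = 0.267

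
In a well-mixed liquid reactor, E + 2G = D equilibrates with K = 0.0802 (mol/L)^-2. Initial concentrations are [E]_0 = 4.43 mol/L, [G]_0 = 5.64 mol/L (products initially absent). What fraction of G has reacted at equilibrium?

X = 0.544

Let X = conversion of G; extent ξ = 5.64X/2 mol/L.
Concentrations: [E] = 4.43 − 2.82X; [G] = 5.64 − 5.64X; [D] = 2.82X.
K = [D] / ([E] [G]^2).
Equating to 0.0802 (mol/L)^-2: the physical root is X = 0.544.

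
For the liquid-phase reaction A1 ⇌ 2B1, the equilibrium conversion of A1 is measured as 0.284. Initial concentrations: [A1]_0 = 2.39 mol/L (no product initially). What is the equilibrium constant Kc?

Kc = 1.08 mol/L

Let X = conversion of A1.
Concentrations: [A1] = 2.39 − 2.39X; [B1] = 4.78X.
At X = 0.284: [A1] = 1.71, [B1] = 1.36.
Kc = [B1]^2 / ([A1]) = 1.08 mol/L.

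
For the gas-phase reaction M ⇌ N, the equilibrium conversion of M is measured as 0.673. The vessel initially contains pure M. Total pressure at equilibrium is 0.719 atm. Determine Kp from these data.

Basis: 1 mol M initially; let X = conversion of M. Extent ξ = X.
At extent ξ: n_M = 1 − X; n_N = X.
Since Δν = 0, n_T = 1 throughout.
At X = 0.673: n_M = 0.327, n_N = 0.673, n_T = 1.
p_i = (n_i/n_T)·P. Kp = p_N / (p_M) = 2.06.

Kp = 2.06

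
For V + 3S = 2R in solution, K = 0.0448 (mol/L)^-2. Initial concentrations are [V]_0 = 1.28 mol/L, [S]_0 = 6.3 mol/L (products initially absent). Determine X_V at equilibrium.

X = 0.545

Let X = conversion of V; extent ξ = 1.28·X mol/L.
Concentrations: [V] = 1.28 − 1.28X; [S] = 6.3 − 3.84X; [R] = 2.56X.
K = [R]^2 / ([V] [S]^3).
Equating to 0.0448 (mol/L)^-2: the physical root is X = 0.545.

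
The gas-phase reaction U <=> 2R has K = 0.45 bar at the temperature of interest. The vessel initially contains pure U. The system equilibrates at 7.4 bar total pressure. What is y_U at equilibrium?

y_U = 0.782

Take 1 mol U as basis and let X be its fractional conversion, so ξ = X.
At extent ξ: n_U = 1 − X; n_R = 2X.
n_T = Σnᵢ = 1 + X.
Mole fractions y_i = n_i/n_T; K = p_R^2 / (p_U) with p_i = y_i·P.
Substituting and setting equal to 0.45 bar gives a polynomial in X; the root in (0,1) is X = 0.122.
Then n_U = 0.878, n_T = 1.12, so y_U = 0.782.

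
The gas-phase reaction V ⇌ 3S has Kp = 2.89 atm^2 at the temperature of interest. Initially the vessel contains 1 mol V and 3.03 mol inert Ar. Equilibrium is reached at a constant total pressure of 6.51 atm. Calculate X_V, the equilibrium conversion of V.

Let X = conversion of V (basis 1 mol V); extent of reaction ξ = X.
Species balance: n_V = 1 − X; n_S = 3X; n_I = 3.03 (inert).
Total moles n_T = 4.03 + 2X.
With p_i = (n_i/n_T)P, Kp = p_S^3 / (p_V).
Substituting and setting equal to 2.89 atm^2 gives a polynomial in X; the root in (0,1) is X = 0.334.

X = 0.334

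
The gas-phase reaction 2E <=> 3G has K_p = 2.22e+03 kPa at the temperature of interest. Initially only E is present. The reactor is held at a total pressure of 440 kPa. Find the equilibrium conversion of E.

X = 0.637

Take 1 mol E as basis and let X be its fractional conversion, so ξ = 0.5X.
At extent ξ: n_E = 1 − X; n_G = 1.5X.
Summing: n_T = 1 + 0.5X.
With p_i = (n_i/n_T)P, K_p = p_G^3 / (p_E^2).
Setting this equal to 2.22e+03 kPa and taking the physical root (0 < X < 1) gives X = 0.637.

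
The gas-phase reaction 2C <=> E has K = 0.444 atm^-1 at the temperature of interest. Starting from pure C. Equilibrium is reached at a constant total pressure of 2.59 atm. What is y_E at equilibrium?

y_E = 0.406

Let X = conversion of C (basis 1 mol C); extent of reaction ξ = 0.5X.
Species balance: n_C = 1 − X; n_E = 0.5X.
n_T = Σnᵢ = 1 − 0.5X.
With p_i = (n_i/n_T)P, K = p_E / (p_C^2).
Substituting and setting equal to 0.444 atm^-1 gives a polynomial in X; the root in (0,1) is X = 0.577.
Then n_E = 0.289, n_T = 0.711, so y_E = 0.406.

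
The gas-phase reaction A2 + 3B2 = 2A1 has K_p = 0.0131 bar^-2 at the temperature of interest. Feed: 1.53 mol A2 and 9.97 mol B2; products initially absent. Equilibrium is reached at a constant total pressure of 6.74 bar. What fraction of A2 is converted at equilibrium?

X = 0.483

Basis: 1.53 mol A2 initially; let X = conversion of A2. Extent ξ = 1.53X.
Mole table: n_A2 = 1.53 − 1.53X; n_B2 = 9.97 − 4.59X; n_A1 = 3.06X.
Summing: n_T = 11.5 − 3.06X.
y_i = n_i/n_T, p_i = y_i·P. K_p = p_A1^2 / (p_A2 p_B2^3).
This yields a degree-4 equation in X; solving on (0,1), X = 0.483.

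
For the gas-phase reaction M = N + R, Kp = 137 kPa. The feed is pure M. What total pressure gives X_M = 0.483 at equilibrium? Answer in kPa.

Take 1 mol M as basis and let X be its fractional conversion, so ξ = X.
At extent ξ: n_M = 1 − X; n_N = X; n_R = X.
n_T = Σnᵢ = 1 + X.
Kp = p_N p_R / (p_M) with p_i = (n_i/n_T)·P.
At X = 0.483: the mole-fraction product g(X) = Π y_i^ν_i = 0.3043. Since Kp = g(X)·P^{1}, P = (Kp/g)^(1/1) = (137/0.3043)^(1/1) = 450 kPa.

P = 450 kPa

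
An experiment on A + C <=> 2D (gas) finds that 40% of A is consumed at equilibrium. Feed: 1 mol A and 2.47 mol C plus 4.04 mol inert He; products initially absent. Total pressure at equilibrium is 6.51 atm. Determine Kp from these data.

Take 1 mol A as basis and let X be its fractional conversion, so ξ = X.
At extent ξ: n_A = 1 − X; n_C = 2.47 − X; n_D = 2X; n_I = 4.04 (inert).
Total moles n_T = 7.51 (Δν = 0, constant).
At X = 0.4: n_A = 0.6, n_C = 2.07, n_D = 0.8, n_T = 7.51.
p_i = (n_i/n_T)·P. Kp = p_D^2 / (p_A p_C) = 0.515.

Kp = 0.515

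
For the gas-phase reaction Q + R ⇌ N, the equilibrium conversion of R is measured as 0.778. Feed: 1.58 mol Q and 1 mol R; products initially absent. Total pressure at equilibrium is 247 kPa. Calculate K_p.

Take 1 mol R as basis and let X be its fractional conversion, so ξ = X.
Moles: n_Q = 1.58 − X; n_R = 1 − X; n_N = X.
Total moles n_T = 2.58 − X.
At X = 0.778: n_Q = 0.802, n_R = 0.222, n_N = 0.778, n_T = 1.8.
p_i = (n_i/n_T)·P. K_p = p_N / (p_Q p_R) = 0.0319 kPa^-1.

K_p = 0.0319 kPa^-1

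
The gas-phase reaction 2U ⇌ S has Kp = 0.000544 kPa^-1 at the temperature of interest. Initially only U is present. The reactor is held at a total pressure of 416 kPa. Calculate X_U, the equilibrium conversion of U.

X = 0.276

Let X = conversion of U (basis 1 mol U); extent of reaction ξ = 0.5X.
Species balance: n_U = 1 − X; n_S = 0.5X.
Summing: n_T = 1 − 0.5X.
y_i = n_i/n_T, p_i = y_i·P. Kp = p_S / (p_U^2).
This yields a degree-2 equation in X; solving on (0,1), X = 0.276.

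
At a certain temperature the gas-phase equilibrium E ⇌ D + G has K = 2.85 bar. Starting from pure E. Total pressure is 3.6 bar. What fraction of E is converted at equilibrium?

X = 0.665

Take 1 mol E as basis and let X be its fractional conversion, so ξ = X.
Species balance: n_E = 1 − X; n_D = X; n_G = X.
Summing: n_T = 1 + X.
With p_i = (n_i/n_T)P, K = p_D p_G / (p_E).
This yields a degree-2 equation in X; solving on (0,1), X = 0.665.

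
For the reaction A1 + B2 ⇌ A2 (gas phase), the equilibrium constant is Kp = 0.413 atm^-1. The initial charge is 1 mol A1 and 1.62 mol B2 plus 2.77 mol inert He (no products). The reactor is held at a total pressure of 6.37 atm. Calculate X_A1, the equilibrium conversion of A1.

X = 0.393

Let X = conversion of A1 (basis 1 mol A1); extent of reaction ξ = X.
Moles: n_A1 = 1 − X; n_B2 = 1.62 − X; n_A2 = X; n_I = 2.77 (inert).
Summing: n_T = 5.39 − X.
With p_i = (n_i/n_T)P, Kp = p_A2 / (p_A1 p_B2).
This yields a degree-2 equation in X; solving on (0,1), X = 0.393.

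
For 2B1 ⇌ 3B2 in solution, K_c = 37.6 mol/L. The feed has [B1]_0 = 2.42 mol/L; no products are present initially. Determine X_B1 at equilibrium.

Let X = conversion of B1; extent ξ = 2.42X/2 mol/L.
Concentrations: [B1] = 2.42 − 2.42X; [B2] = 3.63X.
K_c = [B2]^3 / ([B1]^2).
Equating to 37.6 mol/L: the physical root is X = 0.717.

X = 0.717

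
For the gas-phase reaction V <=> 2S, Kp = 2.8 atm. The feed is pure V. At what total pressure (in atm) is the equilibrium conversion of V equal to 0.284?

P = 7.98 atm

Let X = conversion of V (basis 1 mol V); extent of reaction ξ = X.
At extent ξ: n_V = 1 − X; n_S = 2X.
n_T = Σnᵢ = 1 + X.
Kp = p_S^2 / (p_V) with p_i = (n_i/n_T)·P.
At X = 0.284: the mole-fraction product g(X) = Π y_i^ν_i = 0.3509. Since Kp = g(X)·P^{1}, P = (Kp/g)^(1/1) = (2.8/0.3509)^(1/1) = 7.98 atm.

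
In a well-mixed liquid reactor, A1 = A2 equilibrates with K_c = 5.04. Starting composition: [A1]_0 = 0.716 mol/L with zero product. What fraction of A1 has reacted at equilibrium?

X = 0.834

Let X = conversion of A1; extent ξ = 0.716·X mol/L.
Concentrations: [A1] = 0.716 − 0.716X; [A2] = 0.716X.
K_c = [A2] / ([A1]).
Equating to 5.04: the physical root is X = 0.834.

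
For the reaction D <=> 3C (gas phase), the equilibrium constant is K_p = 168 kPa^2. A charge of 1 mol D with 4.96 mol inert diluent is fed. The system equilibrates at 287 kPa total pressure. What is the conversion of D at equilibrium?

X = 0.136

Basis: 1 mol D initially; let X = conversion of D. Extent ξ = X.
Mole table: n_D = 1 − X; n_C = 3X; n_I = 4.96 (inert).
n_T = Σnᵢ = 5.96 + 2X.
y_i = n_i/n_T, p_i = y_i·P. K_p = p_C^3 / (p_D).
Substituting and setting equal to 168 kPa^2 gives a polynomial in X; the root in (0,1) is X = 0.136.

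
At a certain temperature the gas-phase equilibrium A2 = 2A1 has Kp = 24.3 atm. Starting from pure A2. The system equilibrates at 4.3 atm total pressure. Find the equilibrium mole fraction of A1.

Take 1 mol A2 as basis and let X be its fractional conversion, so ξ = X.
Mole table: n_A2 = 1 − X; n_A1 = 2X.
Total moles n_T = 1 + X.
With p_i = (n_i/n_T)P, Kp = p_A1^2 / (p_A2).
Setting this equal to 24.3 atm and taking the physical root (0 < X < 1) gives X = 0.765.
Then n_A1 = 1.53, n_T = 1.77, so y_A1 = 0.867.

y_A1 = 0.867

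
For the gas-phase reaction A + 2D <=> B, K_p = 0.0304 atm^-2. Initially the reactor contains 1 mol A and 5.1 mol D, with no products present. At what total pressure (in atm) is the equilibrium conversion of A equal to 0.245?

Let X = conversion of A (basis 1 mol A); extent of reaction ξ = X.
At extent ξ: n_A = 1 − X; n_D = 5.1 − 2X; n_B = X.
Summing: n_T = 6.1 − 2X.
K_p = p_B / (p_A p_D^2) with p_i = (n_i/n_T)·P.
At X = 0.245: the mole-fraction product g(X) = Π y_i^ν_i = 0.4806. Since K_p = g(X)·P^{-2}, P = (g/K_p)^(1/2) = (0.4806/0.0304)^(1/2) = 3.98 atm.

P = 3.98 atm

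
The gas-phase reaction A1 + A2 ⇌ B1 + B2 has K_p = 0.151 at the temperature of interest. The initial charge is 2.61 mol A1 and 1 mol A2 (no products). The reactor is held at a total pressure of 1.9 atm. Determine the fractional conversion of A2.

Let X = conversion of A2 (basis 1 mol A2); extent of reaction ξ = X.
Species balance: n_A1 = 2.61 − X; n_A2 = 1 − X; n_B1 = X; n_B2 = X.
Total moles n_T = 3.61 (Δν = 0, constant).
With p_i = (n_i/n_T)P, K_p = p_B1 p_B2 / (p_A1 p_A2).
Setting this equal to 0.151 and taking the physical root (0 < X < 1) gives X = 0.432.

X = 0.432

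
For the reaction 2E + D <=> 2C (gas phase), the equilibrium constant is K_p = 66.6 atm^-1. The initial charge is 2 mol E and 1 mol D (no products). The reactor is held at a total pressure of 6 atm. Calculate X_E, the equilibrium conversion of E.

Let X = conversion of E (basis 2 mol E); extent of reaction ξ = X.
Moles: n_E = 2 − 2X; n_D = 1 − X; n_C = 2X.
Total moles n_T = 3 − X.
With p_i = (n_i/n_T)P, K_p = p_C^2 / (p_E^2 p_D).
Equating to 66.6 atm^-1 and solving on 0 < X < 1: X = 0.843.

X = 0.843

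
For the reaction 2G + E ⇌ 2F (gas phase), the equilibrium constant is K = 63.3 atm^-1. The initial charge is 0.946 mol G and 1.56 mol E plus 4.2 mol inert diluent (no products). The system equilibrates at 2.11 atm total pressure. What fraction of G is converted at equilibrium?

Take 0.946 mol G as basis and let X be its fractional conversion, so ξ = 0.473X.
Mole table: n_G = 0.946 − 0.946X; n_E = 1.56 − 0.473X; n_F = 0.946X; n_I = 4.2 (inert).
n_T = Σnᵢ = 6.71 − 0.473X.
With p_i = (n_i/n_T)P, K = p_F^2 / (p_G^2 p_E).
Equating to 63.3 atm^-1 and solving on 0 < X < 1: X = 0.832.

X = 0.832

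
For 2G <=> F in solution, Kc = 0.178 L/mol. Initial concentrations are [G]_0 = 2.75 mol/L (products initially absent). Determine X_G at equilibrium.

Let X = conversion of G; extent ξ = 2.75X/2 mol/L.
Concentrations: [G] = 2.75 − 2.75X; [F] = 1.38X.
Kc = [F] / ([G]^2).
This equals 0.178 at X = 0.378 (the root in 0 < X < 1).

X = 0.378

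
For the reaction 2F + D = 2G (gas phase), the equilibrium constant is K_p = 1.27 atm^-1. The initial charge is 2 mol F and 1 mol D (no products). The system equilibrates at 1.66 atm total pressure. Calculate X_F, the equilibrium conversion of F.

X = 0.409

Take 2 mol F as basis and let X be its fractional conversion, so ξ = X.
Mole table: n_F = 2 − 2X; n_D = 1 − X; n_G = 2X.
Summing: n_T = 3 − X.
Mole fractions y_i = n_i/n_T; K_p = p_G^2 / (p_F^2 p_D) with p_i = y_i·P.
Setting this equal to 1.27 atm^-1 and taking the physical root (0 < X < 1) gives X = 0.409.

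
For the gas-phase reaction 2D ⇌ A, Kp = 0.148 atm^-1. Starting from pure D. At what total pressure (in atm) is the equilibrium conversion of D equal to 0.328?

P = 2.05 atm

Take 1 mol D as basis and let X be its fractional conversion, so ξ = 0.5X.
Mole table: n_D = 1 − X; n_A = 0.5X.
n_T = Σnᵢ = 1 − 0.5X.
Kp = p_A / (p_D^2) with p_i = (n_i/n_T)·P.
At X = 0.328: the mole-fraction product g(X) = Π y_i^ν_i = 0.3036. Since Kp = g(X)·P^{-1}, P = (g/Kp)^(1/1) = (0.3036/0.148)^(1/1) = 2.05 atm.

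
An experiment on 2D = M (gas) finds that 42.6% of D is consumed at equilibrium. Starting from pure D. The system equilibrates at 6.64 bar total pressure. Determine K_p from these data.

K_p = 0.0766 bar^-1

Let X = conversion of D (basis 1 mol D); extent of reaction ξ = 0.5X.
Mole table: n_D = 1 − X; n_M = 0.5X.
n_T = Σnᵢ = 1 − 0.5X.
At X = 0.426: n_D = 0.574, n_M = 0.213, n_T = 0.787.
p_i = (n_i/n_T)·P. K_p = p_M / (p_D^2) = 0.0766 bar^-1.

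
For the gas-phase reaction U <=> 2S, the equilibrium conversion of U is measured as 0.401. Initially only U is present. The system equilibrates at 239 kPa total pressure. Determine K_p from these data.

Take 1 mol U as basis and let X be its fractional conversion, so ξ = X.
At extent ξ: n_U = 1 − X; n_S = 2X.
n_T = Σnᵢ = 1 + X.
At X = 0.401: n_U = 0.599, n_S = 0.802, n_T = 1.4.
p_i = (n_i/n_T)·P. K_p = p_S^2 / (p_U) = 183 kPa.

K_p = 183 kPa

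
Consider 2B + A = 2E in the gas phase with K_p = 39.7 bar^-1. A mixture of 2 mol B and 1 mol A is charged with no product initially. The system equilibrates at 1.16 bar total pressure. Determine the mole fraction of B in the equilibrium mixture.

y_B = 0.255

Basis: 2 mol B initially; let X = conversion of B. Extent ξ = X.
Species balance: n_B = 2 − 2X; n_A = 1 − X; n_E = 2X.
Total moles n_T = 3 − X.
Mole fractions y_i = n_i/n_T; K_p = p_E^2 / (p_B^2 p_A) with p_i = y_i·P.
Equating to 39.7 bar^-1 and solving on 0 < X < 1: X = 0.708.
Then n_B = 0.584, n_T = 2.29, so y_B = 0.255.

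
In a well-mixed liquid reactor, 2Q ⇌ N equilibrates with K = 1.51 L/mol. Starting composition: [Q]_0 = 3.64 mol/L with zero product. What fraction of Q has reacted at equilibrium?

X = 0.740

Let X = conversion of Q; extent ξ = 3.64X/2 mol/L.
Concentrations: [Q] = 3.64 − 3.64X; [N] = 1.82X.
K = [N] / ([Q]^2).
Setting equal to 1.51 and solving for X on (0,1) gives X = 0.740.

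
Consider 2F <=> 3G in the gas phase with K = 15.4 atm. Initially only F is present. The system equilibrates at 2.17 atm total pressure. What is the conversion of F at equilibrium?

Basis: 1 mol F initially; let X = conversion of F. Extent ξ = 0.5X.
Mole table: n_F = 1 − X; n_G = 1.5X.
n_T = Σnᵢ = 1 + 0.5X.
With p_i = (n_i/n_T)P, K = p_G^3 / (p_F^2).
Setting this equal to 15.4 atm and taking the physical root (0 < X < 1) gives X = 0.672.

X = 0.672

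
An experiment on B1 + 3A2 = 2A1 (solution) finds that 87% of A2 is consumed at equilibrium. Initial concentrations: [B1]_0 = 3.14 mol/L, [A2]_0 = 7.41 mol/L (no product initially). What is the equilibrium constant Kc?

Kc = 20.8 (mol/L)^-2

Let X = conversion of A2.
Concentrations: [B1] = 3.14 − 2.47X; [A2] = 7.41 − 7.41X; [A1] = 4.94X.
At X = 0.87: [B1] = 0.991, [A2] = 0.963, [A1] = 4.3.
Kc = [A1]^2 / ([B1] [A2]^3) = 20.8 (mol/L)^-2.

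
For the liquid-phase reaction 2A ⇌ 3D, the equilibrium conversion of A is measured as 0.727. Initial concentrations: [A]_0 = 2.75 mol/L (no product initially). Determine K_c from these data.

Let X = conversion of A.
Concentrations: [A] = 2.75 − 2.75X; [D] = 4.12X.
At X = 0.727: [A] = 0.751, [D] = 3.
K_c = [D]^3 / ([A]^2) = 47.9 mol/L.

K_c = 47.9 mol/L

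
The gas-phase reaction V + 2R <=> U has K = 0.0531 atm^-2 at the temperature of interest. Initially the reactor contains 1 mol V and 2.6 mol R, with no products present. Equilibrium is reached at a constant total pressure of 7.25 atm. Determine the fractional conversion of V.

X = 0.511

Let X = conversion of V (basis 1 mol V); extent of reaction ξ = X.
Mole table: n_V = 1 − X; n_R = 2.6 − 2X; n_U = X.
Total moles n_T = 3.6 − 2X.
Mole fractions y_i = n_i/n_T; K = p_U / (p_V p_R^2) with p_i = y_i·P.
Substituting and setting equal to 0.0531 atm^-2 gives a polynomial in X; the root in (0,1) is X = 0.511.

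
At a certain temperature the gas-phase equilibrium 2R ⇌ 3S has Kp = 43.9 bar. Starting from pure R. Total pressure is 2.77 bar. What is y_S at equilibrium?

y_S = 0.815

Let X = conversion of R (basis 1 mol R); extent of reaction ξ = 0.5X.
At extent ξ: n_R = 1 − X; n_S = 1.5X.
Total moles n_T = 1 + 0.5X.
y_i = n_i/n_T, p_i = y_i·P. Kp = p_S^3 / (p_R^2).
Substituting and setting equal to 43.9 bar gives a polynomial in X; the root in (0,1) is X = 0.746.
Then n_S = 1.12, n_T = 1.37, so y_S = 0.815.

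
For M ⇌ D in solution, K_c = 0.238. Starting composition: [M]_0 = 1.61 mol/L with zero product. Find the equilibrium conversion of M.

Let X = conversion of M; extent ξ = 1.61·X mol/L.
Concentrations: [M] = 1.61 − 1.61X; [D] = 1.61X.
K_c = [D] / ([M]).
Equating to 0.238: the physical root is X = 0.192.

X = 0.192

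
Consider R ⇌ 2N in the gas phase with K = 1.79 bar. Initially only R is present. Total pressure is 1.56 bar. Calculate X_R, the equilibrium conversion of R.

Let X = conversion of R (basis 1 mol R); extent of reaction ξ = X.
Species balance: n_R = 1 − X; n_N = 2X.
n_T = Σnᵢ = 1 + X.
y_i = n_i/n_T, p_i = y_i·P. K = p_N^2 / (p_R).
Setting this equal to 1.79 bar and taking the physical root (0 < X < 1) gives X = 0.472.

X = 0.472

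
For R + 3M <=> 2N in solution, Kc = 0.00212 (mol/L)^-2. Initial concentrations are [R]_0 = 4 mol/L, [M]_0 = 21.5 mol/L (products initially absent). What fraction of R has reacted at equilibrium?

X = 0.498

Let X = conversion of R; extent ξ = 4·X mol/L.
Concentrations: [R] = 4 − 4X; [M] = 21.5 − 12X; [N] = 8X.
Kc = [N]^2 / ([R] [M]^3).
This equals 0.00212 at X = 0.498 (the root in 0 < X < 1).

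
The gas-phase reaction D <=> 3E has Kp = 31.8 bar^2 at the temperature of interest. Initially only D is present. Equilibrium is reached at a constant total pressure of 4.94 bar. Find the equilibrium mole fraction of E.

Take 1 mol D as basis and let X be its fractional conversion, so ξ = X.
Moles: n_D = 1 − X; n_E = 3X.
n_T = Σnᵢ = 1 + 2X.
Mole fractions y_i = n_i/n_T; Kp = p_E^3 / (p_D) with p_i = y_i·P.
Setting this equal to 31.8 bar^2 and taking the physical root (0 < X < 1) gives X = 0.458.
Then n_E = 1.37, n_T = 1.92, so y_E = 0.717.

y_E = 0.717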